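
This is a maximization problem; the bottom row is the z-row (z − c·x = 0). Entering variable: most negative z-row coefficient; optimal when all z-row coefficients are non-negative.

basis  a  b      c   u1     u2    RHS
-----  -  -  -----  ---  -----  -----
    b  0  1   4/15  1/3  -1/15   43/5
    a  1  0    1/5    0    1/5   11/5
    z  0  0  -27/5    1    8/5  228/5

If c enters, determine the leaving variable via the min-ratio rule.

a

Column c entries and ratios — b: (43/5)/(4/15) = 129/4; a: (11/5)/(1/5) = 11.
Smallest ratio is 11 in the row of a, so a leaves.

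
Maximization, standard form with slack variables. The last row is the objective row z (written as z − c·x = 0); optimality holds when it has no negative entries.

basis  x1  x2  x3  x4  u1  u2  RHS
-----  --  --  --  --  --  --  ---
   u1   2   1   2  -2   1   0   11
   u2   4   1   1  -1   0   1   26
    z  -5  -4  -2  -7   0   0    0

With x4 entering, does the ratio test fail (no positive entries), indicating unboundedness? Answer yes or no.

Every constraint-row entry in column x4 is ≤ 0, so increasing x4 is unbounded.

yes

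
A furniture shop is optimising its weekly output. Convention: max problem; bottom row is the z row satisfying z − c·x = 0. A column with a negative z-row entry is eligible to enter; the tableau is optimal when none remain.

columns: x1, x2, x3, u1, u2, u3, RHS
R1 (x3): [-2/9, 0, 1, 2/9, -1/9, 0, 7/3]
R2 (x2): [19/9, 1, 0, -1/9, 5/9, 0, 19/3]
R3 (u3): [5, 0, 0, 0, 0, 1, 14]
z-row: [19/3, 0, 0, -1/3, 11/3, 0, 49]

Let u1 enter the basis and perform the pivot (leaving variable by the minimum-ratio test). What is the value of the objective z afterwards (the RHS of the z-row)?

105/2

Ratio test on column u1 — row 1: (7/3)/(2/9) = 21/2; row 2: entry -1/9 ≤ 0; row 3: entry 0 ≤ 0. Minimum is 21/2 at row 1 (x3 leaves); pivot element 2/9.
Pivot on row 1; the z-row RHS becomes 49 − (-1/3)·(21/2) = 105/2.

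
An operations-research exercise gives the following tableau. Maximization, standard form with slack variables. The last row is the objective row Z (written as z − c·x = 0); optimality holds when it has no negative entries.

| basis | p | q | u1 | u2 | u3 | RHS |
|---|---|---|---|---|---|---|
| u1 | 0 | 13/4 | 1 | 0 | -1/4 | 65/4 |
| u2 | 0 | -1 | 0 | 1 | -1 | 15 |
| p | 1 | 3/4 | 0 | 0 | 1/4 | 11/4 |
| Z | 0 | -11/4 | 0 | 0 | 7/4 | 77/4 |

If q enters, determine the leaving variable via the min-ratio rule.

Column q entries and ratios — u1: (65/4)/(13/4) = 5; u2: -1 ≤ 0, skip; p: (11/4)/(3/4) = 11/3.
Smallest ratio is 11/3 in the row of p, so p leaves.

p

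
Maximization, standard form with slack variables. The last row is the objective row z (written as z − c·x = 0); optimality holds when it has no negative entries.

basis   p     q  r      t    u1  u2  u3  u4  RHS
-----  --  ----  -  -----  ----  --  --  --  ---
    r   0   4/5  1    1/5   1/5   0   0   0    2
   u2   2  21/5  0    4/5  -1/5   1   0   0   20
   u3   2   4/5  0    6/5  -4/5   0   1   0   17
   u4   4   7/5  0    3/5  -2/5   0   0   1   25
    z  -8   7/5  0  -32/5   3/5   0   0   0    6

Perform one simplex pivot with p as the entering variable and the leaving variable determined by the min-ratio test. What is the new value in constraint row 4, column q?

7/20

Ratio test on column p — row 1: entry 0 ≤ 0; row 2: 20/2 = 10; row 3: 17/2 = 17/2; row 4: 25/4 = 25/4. Minimum is 25/4 at row 4 (u4 leaves); pivot element 4.
Divide row 4 by 4; eliminate column p from the other rows.
In the new row 4, the q entry is the old entry divided by the pivot: (7/5)/4 = 7/20.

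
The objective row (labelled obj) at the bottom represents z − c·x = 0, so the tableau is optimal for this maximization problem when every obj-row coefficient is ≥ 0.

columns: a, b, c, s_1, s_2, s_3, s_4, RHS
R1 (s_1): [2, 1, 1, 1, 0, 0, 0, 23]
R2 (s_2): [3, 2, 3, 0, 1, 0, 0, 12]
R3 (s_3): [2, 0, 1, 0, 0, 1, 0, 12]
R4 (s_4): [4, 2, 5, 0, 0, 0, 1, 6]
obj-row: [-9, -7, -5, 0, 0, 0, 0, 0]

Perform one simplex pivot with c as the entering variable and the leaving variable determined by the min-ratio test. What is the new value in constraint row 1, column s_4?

Ratio test on column c — row 1: 23/1 = 23; row 2: 12/3 = 4; row 3: 12/1 = 12; row 4: 6/5 = 6/5. Minimum is 6/5 at row 4 (s_4 leaves); pivot element 5.
Divide row 4 by 5; eliminate column c from the other rows.
Row 1 update in column s_4: 0 − 1·(1/5) = -1/5.

-1/5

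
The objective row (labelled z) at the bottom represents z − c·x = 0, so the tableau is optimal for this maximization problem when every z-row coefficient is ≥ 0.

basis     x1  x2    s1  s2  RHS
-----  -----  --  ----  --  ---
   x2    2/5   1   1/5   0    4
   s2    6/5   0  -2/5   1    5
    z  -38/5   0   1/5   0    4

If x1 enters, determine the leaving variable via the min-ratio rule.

s2

Column x1 entries and ratios — x2: 4/(2/5) = 10; s2: 5/(6/5) = 25/6.
Smallest ratio is 25/6 in the row of s2, so s2 leaves.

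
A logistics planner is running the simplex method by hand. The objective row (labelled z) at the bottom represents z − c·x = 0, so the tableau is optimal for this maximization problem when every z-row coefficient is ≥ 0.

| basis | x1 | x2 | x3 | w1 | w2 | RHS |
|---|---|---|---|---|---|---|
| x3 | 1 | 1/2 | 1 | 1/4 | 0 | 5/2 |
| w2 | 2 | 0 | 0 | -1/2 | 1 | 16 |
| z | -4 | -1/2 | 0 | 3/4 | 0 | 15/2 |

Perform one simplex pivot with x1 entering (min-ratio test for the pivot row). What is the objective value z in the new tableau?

35/2

Ratio test on column x1 — row 1: (5/2)/1 = 5/2; row 2: 16/2 = 8. Minimum is 5/2 at row 1 (x3 leaves); pivot element 1.
Pivot on row 1; the z-row RHS becomes 15/2 − (-4)·(5/2) = 35/2.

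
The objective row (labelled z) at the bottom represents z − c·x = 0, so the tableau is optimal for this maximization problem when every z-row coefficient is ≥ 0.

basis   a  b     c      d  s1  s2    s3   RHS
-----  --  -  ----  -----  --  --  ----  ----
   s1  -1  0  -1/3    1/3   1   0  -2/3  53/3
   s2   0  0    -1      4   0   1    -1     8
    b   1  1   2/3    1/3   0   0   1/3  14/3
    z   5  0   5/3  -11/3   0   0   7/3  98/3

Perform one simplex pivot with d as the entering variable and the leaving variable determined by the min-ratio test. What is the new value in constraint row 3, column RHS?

Ratio test on column d — row 1: (53/3)/(1/3) = 53; row 2: 8/4 = 2; row 3: (14/3)/(1/3) = 14. Minimum is 2 at row 2 (s2 leaves); pivot element 4.
Divide row 2 by 4; eliminate column d from the other rows.
Row 3 update in column RHS: 14/3 − (1/3)·2 = 4.

4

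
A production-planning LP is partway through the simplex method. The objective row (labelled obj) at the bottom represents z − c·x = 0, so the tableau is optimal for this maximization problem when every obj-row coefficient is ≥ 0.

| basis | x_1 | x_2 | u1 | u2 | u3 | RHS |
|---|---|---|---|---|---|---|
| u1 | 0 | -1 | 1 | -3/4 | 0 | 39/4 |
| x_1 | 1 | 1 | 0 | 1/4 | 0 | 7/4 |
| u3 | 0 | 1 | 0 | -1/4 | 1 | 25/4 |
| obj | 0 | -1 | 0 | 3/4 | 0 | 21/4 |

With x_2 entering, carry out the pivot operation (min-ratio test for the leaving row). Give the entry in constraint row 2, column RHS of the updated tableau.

7/4

Ratio test on column x_2 — row 1: entry -1 ≤ 0; row 2: (7/4)/1 = 7/4; row 3: (25/4)/1 = 25/4. Minimum is 7/4 at row 2 (x_1 leaves); pivot element 1.
Divide row 2 by 1; eliminate column x_2 from the other rows.
In the new row 2, the RHS entry is the old entry divided by the pivot: (7/4)/1 = 7/4.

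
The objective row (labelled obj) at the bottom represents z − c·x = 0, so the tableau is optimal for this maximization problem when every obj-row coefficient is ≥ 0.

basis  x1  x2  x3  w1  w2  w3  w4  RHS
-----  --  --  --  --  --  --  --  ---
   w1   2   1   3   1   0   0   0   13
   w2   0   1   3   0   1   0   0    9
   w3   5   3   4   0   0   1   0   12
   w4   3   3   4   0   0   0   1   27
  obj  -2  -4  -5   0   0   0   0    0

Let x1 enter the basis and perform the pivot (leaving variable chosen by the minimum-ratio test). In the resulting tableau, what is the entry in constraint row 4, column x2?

Ratio test on column x1 — row 1: 13/2 = 13/2; row 2: entry 0 ≤ 0; row 3: 12/5 = 12/5; row 4: 27/3 = 9. Minimum is 12/5 at row 3 (w3 leaves); pivot element 5.
Divide row 3 by 5; eliminate column x1 from the other rows.
Row 4 update in column x2: 3 − 3·(3/5) = 6/5.

6/5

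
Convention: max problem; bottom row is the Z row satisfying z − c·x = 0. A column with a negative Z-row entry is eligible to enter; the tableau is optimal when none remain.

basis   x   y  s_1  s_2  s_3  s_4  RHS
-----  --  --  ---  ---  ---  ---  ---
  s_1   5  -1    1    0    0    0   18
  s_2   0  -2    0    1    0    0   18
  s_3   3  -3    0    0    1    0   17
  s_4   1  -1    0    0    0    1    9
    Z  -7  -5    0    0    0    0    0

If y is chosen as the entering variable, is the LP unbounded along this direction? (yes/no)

yes

Every constraint-row entry in column y is ≤ 0, so increasing y is unbounded.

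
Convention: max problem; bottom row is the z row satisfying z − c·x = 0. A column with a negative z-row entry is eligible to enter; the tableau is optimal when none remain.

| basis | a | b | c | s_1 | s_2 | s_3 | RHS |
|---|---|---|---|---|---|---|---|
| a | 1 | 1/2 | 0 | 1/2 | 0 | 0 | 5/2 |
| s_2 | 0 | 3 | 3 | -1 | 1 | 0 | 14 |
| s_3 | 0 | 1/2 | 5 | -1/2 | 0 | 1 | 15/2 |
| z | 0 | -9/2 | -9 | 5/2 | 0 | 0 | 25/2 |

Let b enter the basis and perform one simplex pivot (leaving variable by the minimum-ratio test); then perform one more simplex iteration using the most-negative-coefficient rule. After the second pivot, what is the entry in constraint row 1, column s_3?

Ratio test on column b — row 1: (5/2)/(1/2) = 5; row 2: 14/3 = 14/3; row 3: (15/2)/(1/2) = 15. Minimum is 14/3 at row 2 (s_2 leaves); pivot element 3.
Divide row 2 by 3; eliminate column b from the other rows.
Second iteration: most negative z-row entry is -9/2 in column c, so c enters.
Ratio test on column c — row 1: entry -1/2 ≤ 0; row 2: (14/3)/1 = 14/3; row 3: (31/6)/(9/2) = 31/27. Minimum is 31/27 at row 3 (s_3 leaves); pivot element 9/2.
Divide row 3 by 9/2; eliminate column c from the other rows.
After both pivots, the entry at constraint row 1, column s_3 is 1/9.

1/9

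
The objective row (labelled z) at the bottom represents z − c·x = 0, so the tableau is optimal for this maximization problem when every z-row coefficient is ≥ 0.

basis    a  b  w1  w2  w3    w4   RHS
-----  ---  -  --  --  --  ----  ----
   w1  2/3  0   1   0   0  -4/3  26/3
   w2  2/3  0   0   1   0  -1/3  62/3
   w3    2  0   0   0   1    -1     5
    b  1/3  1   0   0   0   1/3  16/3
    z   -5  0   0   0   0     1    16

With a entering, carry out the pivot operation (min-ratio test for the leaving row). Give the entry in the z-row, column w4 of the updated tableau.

-3/2

Ratio test on column a — row 1: (26/3)/(2/3) = 13; row 2: (62/3)/(2/3) = 31; row 3: 5/2 = 5/2; row 4: (16/3)/(1/3) = 16. Minimum is 5/2 at row 3 (w3 leaves); pivot element 2.
Divide row 3 by 2; eliminate column a from the other rows.
z-row update in column w4: 1 − (-5)·(-1/2) = -3/2.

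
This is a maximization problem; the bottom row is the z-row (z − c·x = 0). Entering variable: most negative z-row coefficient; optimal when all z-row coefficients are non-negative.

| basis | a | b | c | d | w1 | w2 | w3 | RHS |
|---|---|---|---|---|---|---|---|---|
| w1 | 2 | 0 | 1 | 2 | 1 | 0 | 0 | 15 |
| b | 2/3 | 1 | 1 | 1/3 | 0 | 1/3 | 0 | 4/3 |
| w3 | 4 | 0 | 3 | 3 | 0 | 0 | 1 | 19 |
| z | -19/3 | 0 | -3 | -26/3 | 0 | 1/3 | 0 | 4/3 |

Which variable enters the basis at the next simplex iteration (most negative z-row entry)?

Negative z-row entries: a: -19/3, c: -3, d: -26/3.
The most negative is -26/3 in column d, so d enters.

d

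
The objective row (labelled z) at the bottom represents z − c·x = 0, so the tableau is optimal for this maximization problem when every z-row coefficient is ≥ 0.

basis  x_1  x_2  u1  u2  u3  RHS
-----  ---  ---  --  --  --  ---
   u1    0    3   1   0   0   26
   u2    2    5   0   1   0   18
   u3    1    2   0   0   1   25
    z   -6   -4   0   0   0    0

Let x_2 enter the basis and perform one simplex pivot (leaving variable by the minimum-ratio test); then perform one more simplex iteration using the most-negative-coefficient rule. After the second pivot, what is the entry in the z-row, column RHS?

54

Ratio test on column x_2 — row 1: 26/3 = 26/3; row 2: 18/5 = 18/5; row 3: 25/2 = 25/2. Minimum is 18/5 at row 2 (u2 leaves); pivot element 5.
Divide row 2 by 5; eliminate column x_2 from the other rows.
Second iteration: most negative z-row entry is -22/5 in column x_1, so x_1 enters.
Ratio test on column x_1 — row 1: entry -6/5 ≤ 0; row 2: (18/5)/(2/5) = 9; row 3: (89/5)/(1/5) = 89. Minimum is 9 at row 2 (x_2 leaves); pivot element 2/5.
Divide row 2 by 2/5; eliminate column x_1 from the other rows.
After both pivots, the entry at the z-row, column RHS is 54.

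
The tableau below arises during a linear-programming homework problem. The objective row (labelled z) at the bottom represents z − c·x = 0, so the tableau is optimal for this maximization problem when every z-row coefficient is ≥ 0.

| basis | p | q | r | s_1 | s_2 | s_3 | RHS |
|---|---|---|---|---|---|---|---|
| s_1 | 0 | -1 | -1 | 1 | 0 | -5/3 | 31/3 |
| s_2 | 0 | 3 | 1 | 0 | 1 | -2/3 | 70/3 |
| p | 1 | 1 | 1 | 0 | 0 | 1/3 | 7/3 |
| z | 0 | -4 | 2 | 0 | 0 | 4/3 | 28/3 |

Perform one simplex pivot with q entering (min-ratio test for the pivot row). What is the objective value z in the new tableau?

56/3

Ratio test on column q — row 1: entry -1 ≤ 0; row 2: (70/3)/3 = 70/9; row 3: (7/3)/1 = 7/3. Minimum is 7/3 at row 3 (p leaves); pivot element 1.
Pivot on row 3; the z-row RHS becomes 28/3 − (-4)·(7/3) = 56/3.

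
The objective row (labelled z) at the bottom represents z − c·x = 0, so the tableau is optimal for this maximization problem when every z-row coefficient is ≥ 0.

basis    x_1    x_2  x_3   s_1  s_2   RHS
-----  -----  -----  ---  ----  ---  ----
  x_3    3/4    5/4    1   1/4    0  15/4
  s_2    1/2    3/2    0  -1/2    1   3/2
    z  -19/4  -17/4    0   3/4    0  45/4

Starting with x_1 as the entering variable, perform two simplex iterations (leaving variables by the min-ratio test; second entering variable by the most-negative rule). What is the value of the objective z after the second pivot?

63/2

Ratio test on column x_1 — row 1: (15/4)/(3/4) = 5; row 2: (3/2)/(1/2) = 3. Minimum is 3 at row 2 (s_2 leaves); pivot element 1/2.
Pivot on row 2; the z-row RHS becomes 45/4 − (-19/4)·3 = 51/2.
Next entering variable (most negative z-row entry -4): s_1.
Ratio test on column s_1 — row 1: (3/2)/1 = 3/2; row 2: entry -1 ≤ 0. Minimum is 3/2 at row 1 (x_3 leaves); pivot element 1.
After the second pivot the z-row RHS is 51/2 − (-4)·(3/2) = 63/2.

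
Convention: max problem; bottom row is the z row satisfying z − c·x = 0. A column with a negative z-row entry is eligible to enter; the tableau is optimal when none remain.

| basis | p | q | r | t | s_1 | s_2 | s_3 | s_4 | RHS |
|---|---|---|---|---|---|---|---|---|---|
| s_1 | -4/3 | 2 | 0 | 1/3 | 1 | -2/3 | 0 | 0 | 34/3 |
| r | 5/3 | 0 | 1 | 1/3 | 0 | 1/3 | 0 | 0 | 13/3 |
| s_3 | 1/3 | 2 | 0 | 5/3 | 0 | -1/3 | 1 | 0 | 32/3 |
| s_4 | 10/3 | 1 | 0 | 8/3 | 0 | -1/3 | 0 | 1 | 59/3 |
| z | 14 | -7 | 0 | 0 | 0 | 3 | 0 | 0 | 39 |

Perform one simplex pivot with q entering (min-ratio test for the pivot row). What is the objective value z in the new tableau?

229/3

Ratio test on column q — row 1: (34/3)/2 = 17/3; row 2: entry 0 ≤ 0; row 3: (32/3)/2 = 16/3; row 4: (59/3)/1 = 59/3. Minimum is 16/3 at row 3 (s_3 leaves); pivot element 2.
Pivot on row 3; the z-row RHS becomes 39 − (-7)·(16/3) = 229/3.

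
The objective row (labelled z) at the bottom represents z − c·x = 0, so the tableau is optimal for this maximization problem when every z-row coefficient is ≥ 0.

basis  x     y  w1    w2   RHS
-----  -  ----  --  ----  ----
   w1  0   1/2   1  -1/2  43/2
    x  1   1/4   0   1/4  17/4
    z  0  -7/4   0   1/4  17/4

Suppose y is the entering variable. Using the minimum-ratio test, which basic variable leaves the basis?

x

Column y entries and ratios — w1: (43/2)/(1/2) = 43; x: (17/4)/(1/4) = 17.
Smallest ratio is 17 in the row of x, so x leaves.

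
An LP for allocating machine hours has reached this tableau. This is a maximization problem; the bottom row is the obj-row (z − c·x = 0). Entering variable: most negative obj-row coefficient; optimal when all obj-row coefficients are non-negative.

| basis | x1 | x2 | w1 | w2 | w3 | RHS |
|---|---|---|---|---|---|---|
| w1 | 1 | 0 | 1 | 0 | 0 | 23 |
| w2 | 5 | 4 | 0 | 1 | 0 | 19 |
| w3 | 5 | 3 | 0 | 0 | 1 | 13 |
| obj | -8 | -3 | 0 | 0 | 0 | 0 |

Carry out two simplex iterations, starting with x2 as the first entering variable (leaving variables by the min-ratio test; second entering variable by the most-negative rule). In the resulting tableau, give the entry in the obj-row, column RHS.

104/5

Ratio test on column x2 — row 1: entry 0 ≤ 0; row 2: 19/4 = 19/4; row 3: 13/3 = 13/3. Minimum is 13/3 at row 3 (w3 leaves); pivot element 3.
Divide row 3 by 3; eliminate column x2 from the other rows.
Second iteration: most negative obj-row entry is -3 in column x1, so x1 enters.
Ratio test on column x1 — row 1: 23/1 = 23; row 2: entry -5/3 ≤ 0; row 3: (13/3)/(5/3) = 13/5. Minimum is 13/5 at row 3 (x2 leaves); pivot element 5/3.
Divide row 3 by 5/3; eliminate column x1 from the other rows.
After both pivots, the entry at the obj-row, column RHS is 104/5.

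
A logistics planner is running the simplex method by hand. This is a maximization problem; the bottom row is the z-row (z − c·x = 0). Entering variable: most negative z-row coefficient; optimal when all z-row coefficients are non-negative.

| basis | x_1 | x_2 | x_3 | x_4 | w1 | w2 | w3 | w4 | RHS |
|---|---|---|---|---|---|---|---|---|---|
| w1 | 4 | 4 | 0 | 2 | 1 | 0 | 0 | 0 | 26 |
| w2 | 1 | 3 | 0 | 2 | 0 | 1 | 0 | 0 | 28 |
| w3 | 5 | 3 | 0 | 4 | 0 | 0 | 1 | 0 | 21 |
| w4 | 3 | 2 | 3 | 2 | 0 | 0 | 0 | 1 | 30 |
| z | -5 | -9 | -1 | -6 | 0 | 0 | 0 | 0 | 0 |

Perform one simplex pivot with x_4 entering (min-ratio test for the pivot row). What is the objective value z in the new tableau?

63/2

Ratio test on column x_4 — row 1: 26/2 = 13; row 2: 28/2 = 14; row 3: 21/4 = 21/4; row 4: 30/2 = 15. Minimum is 21/4 at row 3 (w3 leaves); pivot element 4.
Pivot on row 3; the z-row RHS becomes 0 − (-6)·(21/4) = 63/2.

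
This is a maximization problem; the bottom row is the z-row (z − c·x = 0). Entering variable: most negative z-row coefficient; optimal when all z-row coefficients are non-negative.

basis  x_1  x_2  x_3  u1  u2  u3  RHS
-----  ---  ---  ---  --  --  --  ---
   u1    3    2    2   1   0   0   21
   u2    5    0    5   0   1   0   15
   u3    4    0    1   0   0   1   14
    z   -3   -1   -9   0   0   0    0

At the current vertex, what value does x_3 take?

x_3 is not in the basis, so in the current basic feasible solution x_3 = 0.

0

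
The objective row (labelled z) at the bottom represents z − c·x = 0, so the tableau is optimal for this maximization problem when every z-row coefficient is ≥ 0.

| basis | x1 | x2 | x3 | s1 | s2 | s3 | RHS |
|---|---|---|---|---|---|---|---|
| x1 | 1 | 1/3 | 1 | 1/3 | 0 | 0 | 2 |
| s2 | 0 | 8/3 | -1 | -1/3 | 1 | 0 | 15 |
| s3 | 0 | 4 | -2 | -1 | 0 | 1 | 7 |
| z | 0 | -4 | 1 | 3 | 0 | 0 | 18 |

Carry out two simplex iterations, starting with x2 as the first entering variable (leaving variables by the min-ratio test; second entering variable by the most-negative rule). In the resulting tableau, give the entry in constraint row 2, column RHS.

139/14

Ratio test on column x2 — row 1: 2/(1/3) = 6; row 2: 15/(8/3) = 45/8; row 3: 7/4 = 7/4. Minimum is 7/4 at row 3 (s3 leaves); pivot element 4.
Divide row 3 by 4; eliminate column x2 from the other rows.
Second iteration: most negative z-row entry is -1 in column x3, so x3 enters.
Ratio test on column x3 — row 1: (17/12)/(7/6) = 17/14; row 2: (31/3)/(1/3) = 31; row 3: entry -1/2 ≤ 0. Minimum is 17/14 at row 1 (x1 leaves); pivot element 7/6.
Divide row 1 by 7/6; eliminate column x3 from the other rows.
After both pivots, the entry at constraint row 2, column RHS is 139/14.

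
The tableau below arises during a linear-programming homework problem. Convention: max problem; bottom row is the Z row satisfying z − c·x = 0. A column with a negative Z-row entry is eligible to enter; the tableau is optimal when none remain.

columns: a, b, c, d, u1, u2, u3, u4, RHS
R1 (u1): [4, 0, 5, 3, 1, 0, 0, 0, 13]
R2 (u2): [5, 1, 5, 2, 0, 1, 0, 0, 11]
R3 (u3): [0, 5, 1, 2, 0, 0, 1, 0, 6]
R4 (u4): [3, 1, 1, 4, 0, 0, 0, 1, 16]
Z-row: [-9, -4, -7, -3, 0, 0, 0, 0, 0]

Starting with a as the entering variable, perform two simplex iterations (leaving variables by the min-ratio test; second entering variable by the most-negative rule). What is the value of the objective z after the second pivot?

Ratio test on column a — row 1: 13/4 = 13/4; row 2: 11/5 = 11/5; row 3: entry 0 ≤ 0; row 4: 16/3 = 16/3. Minimum is 11/5 at row 2 (u2 leaves); pivot element 5.
Pivot on row 2; the Z-row RHS becomes 0 − (-9)·(11/5) = 99/5.
Next entering variable (most negative Z-row entry -11/5): b.
Ratio test on column b — row 1: entry -4/5 ≤ 0; row 2: (11/5)/(1/5) = 11; row 3: 6/5 = 6/5; row 4: (47/5)/(2/5) = 47/2. Minimum is 6/5 at row 3 (u3 leaves); pivot element 5.
After the second pivot the Z-row RHS is 99/5 − (-11/5)·(6/5) = 561/25.

561/25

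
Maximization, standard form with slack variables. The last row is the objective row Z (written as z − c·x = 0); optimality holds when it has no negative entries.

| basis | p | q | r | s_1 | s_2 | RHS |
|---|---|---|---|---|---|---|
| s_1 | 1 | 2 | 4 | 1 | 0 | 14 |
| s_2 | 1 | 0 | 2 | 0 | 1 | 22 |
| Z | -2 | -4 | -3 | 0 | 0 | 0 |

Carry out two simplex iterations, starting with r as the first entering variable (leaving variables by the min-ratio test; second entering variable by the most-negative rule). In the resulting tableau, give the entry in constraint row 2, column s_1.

0

Ratio test on column r — row 1: 14/4 = 7/2; row 2: 22/2 = 11. Minimum is 7/2 at row 1 (s_1 leaves); pivot element 4.
Divide row 1 by 4; eliminate column r from the other rows.
Second iteration: most negative Z-row entry is -5/2 in column q, so q enters.
Ratio test on column q — row 1: (7/2)/(1/2) = 7; row 2: entry -1 ≤ 0. Minimum is 7 at row 1 (r leaves); pivot element 1/2.
Divide row 1 by 1/2; eliminate column q from the other rows.
After both pivots, the entry at constraint row 2, column s_1 is 0.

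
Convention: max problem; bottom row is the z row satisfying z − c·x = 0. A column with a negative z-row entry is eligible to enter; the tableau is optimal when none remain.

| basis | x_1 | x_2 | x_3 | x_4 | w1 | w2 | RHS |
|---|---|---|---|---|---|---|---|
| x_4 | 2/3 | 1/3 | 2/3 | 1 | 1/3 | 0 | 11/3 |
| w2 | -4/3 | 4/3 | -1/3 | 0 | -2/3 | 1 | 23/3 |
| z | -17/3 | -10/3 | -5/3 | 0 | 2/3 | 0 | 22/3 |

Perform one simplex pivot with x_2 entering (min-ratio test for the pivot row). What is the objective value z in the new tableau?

Ratio test on column x_2 — row 1: (11/3)/(1/3) = 11; row 2: (23/3)/(4/3) = 23/4. Minimum is 23/4 at row 2 (w2 leaves); pivot element 4/3.
Pivot on row 2; the z-row RHS becomes 22/3 − (-10/3)·(23/4) = 53/2.

53/2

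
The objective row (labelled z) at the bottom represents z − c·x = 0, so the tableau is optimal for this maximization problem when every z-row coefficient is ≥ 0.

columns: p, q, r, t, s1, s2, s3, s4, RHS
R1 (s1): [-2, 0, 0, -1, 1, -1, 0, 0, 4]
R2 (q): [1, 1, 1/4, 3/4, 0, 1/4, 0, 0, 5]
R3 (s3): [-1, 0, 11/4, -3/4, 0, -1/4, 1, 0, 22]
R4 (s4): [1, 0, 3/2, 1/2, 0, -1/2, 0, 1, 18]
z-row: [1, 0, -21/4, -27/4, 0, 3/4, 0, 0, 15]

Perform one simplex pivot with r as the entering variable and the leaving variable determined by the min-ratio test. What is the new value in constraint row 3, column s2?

Ratio test on column r — row 1: entry 0 ≤ 0; row 2: 5/(1/4) = 20; row 3: 22/(11/4) = 8; row 4: 18/(3/2) = 12. Minimum is 8 at row 3 (s3 leaves); pivot element 11/4.
Divide row 3 by 11/4; eliminate column r from the other rows.
In the new row 3, the s2 entry is the old entry divided by the pivot: (-1/4)/(11/4) = -1/11.

-1/11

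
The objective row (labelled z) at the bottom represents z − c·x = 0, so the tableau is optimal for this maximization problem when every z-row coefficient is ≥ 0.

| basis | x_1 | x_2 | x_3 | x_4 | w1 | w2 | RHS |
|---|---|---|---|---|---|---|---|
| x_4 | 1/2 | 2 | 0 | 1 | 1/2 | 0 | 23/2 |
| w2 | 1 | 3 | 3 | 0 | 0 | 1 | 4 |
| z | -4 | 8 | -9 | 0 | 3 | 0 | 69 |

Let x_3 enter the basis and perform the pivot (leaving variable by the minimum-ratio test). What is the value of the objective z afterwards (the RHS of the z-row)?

Ratio test on column x_3 — row 1: entry 0 ≤ 0; row 2: 4/3 = 4/3. Minimum is 4/3 at row 2 (w2 leaves); pivot element 3.
Pivot on row 2; the z-row RHS becomes 69 − (-9)·(4/3) = 81.

81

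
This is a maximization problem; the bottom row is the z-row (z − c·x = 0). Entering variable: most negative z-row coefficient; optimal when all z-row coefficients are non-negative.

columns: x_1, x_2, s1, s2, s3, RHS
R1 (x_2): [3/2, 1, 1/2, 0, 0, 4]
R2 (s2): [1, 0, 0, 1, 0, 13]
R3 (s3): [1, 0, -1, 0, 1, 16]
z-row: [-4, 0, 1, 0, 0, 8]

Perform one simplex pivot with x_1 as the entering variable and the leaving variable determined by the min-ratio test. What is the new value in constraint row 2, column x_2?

-2/3

Ratio test on column x_1 — row 1: 4/(3/2) = 8/3; row 2: 13/1 = 13; row 3: 16/1 = 16. Minimum is 8/3 at row 1 (x_2 leaves); pivot element 3/2.
Divide row 1 by 3/2; eliminate column x_1 from the other rows.
Row 2 update in column x_2: 0 − 1·(2/3) = -2/3.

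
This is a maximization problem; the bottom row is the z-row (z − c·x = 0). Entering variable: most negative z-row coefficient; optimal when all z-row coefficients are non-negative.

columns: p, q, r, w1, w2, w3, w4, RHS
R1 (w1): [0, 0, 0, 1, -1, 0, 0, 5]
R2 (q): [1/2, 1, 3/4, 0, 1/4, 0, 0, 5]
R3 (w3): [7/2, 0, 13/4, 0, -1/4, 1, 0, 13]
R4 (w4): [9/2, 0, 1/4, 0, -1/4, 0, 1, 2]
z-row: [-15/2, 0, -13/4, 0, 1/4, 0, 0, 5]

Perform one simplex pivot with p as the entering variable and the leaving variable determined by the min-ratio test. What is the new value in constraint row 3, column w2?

-1/18

Ratio test on column p — row 1: entry 0 ≤ 0; row 2: 5/(1/2) = 10; row 3: 13/(7/2) = 26/7; row 4: 2/(9/2) = 4/9. Minimum is 4/9 at row 4 (w4 leaves); pivot element 9/2.
Divide row 4 by 9/2; eliminate column p from the other rows.
Row 3 update in column w2: -1/4 − (7/2)·(-1/18) = -1/18.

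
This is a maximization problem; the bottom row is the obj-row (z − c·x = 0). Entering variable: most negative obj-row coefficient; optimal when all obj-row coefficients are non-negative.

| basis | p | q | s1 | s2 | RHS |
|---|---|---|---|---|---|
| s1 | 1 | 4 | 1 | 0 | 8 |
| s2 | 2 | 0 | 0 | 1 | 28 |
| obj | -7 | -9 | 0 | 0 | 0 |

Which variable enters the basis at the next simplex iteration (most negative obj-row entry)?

Negative obj-row entries: p: -7, q: -9.
The most negative is -9 in column q, so q enters.

q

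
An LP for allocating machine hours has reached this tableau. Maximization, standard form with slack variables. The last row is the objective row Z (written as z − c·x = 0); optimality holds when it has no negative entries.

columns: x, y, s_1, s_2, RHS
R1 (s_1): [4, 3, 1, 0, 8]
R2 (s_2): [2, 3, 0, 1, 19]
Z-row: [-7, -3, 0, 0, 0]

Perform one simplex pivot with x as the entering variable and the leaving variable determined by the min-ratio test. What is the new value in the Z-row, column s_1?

Ratio test on column x — row 1: 8/4 = 2; row 2: 19/2 = 19/2. Minimum is 2 at row 1 (s_1 leaves); pivot element 4.
Divide row 1 by 4; eliminate column x from the other rows.
Z-row update in column s_1: 0 − (-7)·(1/4) = 7/4.

7/4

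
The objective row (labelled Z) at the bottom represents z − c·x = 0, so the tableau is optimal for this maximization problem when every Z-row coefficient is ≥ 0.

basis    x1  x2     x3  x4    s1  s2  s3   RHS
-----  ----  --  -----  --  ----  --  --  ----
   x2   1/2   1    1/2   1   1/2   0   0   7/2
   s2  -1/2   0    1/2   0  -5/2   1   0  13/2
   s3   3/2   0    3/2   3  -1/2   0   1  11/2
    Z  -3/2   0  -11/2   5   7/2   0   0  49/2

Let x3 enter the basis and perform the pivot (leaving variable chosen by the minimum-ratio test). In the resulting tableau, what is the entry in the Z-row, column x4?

16

Ratio test on column x3 — row 1: (7/2)/(1/2) = 7; row 2: (13/2)/(1/2) = 13; row 3: (11/2)/(3/2) = 11/3. Minimum is 11/3 at row 3 (s3 leaves); pivot element 3/2.
Divide row 3 by 3/2; eliminate column x3 from the other rows.
Z-row update in column x4: 5 − (-11/2)·2 = 16.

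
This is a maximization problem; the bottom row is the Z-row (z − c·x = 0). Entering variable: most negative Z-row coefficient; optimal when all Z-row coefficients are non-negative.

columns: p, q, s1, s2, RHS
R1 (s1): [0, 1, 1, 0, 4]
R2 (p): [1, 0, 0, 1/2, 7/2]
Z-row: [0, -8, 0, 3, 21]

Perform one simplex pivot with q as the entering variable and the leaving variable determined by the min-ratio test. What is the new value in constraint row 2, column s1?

0

Ratio test on column q — row 1: 4/1 = 4; row 2: entry 0 ≤ 0. Minimum is 4 at row 1 (s1 leaves); pivot element 1.
Divide row 1 by 1; eliminate column q from the other rows.
Row 2 update in column s1: 0 − 0·1 = 0.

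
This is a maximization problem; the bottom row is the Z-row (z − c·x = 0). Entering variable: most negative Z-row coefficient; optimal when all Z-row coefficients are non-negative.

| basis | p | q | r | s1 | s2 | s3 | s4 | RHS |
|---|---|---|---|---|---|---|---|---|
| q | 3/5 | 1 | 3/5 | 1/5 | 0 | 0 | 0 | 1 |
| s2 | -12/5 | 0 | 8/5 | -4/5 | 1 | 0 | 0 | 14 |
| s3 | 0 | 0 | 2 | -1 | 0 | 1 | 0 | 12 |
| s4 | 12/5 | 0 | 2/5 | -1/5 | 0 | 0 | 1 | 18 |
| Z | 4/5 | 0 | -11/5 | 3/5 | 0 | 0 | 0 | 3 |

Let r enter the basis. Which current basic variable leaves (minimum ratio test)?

q

Column r entries and ratios — q: 1/(3/5) = 5/3; s2: 14/(8/5) = 35/4; s3: 12/2 = 6; s4: 18/(2/5) = 45.
Smallest ratio is 5/3 in the row of q, so q leaves.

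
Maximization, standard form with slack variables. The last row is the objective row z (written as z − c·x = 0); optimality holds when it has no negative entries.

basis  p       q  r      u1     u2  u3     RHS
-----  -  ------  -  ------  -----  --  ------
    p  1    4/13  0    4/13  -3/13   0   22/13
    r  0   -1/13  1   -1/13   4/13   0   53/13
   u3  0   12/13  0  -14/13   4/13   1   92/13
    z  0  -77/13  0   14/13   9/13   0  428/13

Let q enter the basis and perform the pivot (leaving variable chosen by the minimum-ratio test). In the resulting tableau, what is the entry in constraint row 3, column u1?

-2

Ratio test on column q — row 1: (22/13)/(4/13) = 11/2; row 2: entry -1/13 ≤ 0; row 3: (92/13)/(12/13) = 23/3. Minimum is 11/2 at row 1 (p leaves); pivot element 4/13.
Divide row 1 by 4/13; eliminate column q from the other rows.
Row 3 update in column u1: -14/13 − (12/13)·1 = -2.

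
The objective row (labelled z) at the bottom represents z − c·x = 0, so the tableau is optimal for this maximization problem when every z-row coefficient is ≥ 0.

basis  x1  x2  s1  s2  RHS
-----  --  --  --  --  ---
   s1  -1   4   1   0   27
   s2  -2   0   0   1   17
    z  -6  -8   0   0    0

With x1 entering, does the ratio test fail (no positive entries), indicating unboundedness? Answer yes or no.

yes

Every constraint-row entry in column x1 is ≤ 0, so increasing x1 is unbounded.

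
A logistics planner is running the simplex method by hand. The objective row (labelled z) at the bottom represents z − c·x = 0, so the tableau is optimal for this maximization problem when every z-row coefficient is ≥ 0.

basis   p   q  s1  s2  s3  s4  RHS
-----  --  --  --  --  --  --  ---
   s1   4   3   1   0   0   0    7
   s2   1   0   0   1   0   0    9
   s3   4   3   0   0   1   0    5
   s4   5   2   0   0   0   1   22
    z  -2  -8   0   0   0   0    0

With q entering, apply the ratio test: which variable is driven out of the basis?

s3

Column q entries and ratios — s1: 7/3 = 7/3; s2: 0 ≤ 0, skip; s3: 5/3 = 5/3; s4: 22/2 = 11.
Smallest ratio is 5/3 in the row of s3, so s3 leaves.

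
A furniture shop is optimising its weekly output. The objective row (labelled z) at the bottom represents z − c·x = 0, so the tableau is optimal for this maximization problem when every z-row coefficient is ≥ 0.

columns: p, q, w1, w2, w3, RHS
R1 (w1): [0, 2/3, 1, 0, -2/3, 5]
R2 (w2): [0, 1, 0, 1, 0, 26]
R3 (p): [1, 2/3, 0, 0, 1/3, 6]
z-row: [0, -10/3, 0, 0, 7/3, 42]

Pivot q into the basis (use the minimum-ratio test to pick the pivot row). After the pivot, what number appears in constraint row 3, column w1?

-1

Ratio test on column q — row 1: 5/(2/3) = 15/2; row 2: 26/1 = 26; row 3: 6/(2/3) = 9. Minimum is 15/2 at row 1 (w1 leaves); pivot element 2/3.
Divide row 1 by 2/3; eliminate column q from the other rows.
Row 3 update in column w1: 0 − (2/3)·(3/2) = -1.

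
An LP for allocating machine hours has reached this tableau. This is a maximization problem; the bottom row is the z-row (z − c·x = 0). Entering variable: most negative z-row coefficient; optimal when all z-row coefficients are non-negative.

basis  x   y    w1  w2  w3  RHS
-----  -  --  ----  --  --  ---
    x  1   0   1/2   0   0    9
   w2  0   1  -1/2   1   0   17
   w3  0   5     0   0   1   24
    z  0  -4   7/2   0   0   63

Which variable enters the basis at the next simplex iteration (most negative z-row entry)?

Negative z-row entries: y: -4.
The most negative is -4 in column y, so y enters.

y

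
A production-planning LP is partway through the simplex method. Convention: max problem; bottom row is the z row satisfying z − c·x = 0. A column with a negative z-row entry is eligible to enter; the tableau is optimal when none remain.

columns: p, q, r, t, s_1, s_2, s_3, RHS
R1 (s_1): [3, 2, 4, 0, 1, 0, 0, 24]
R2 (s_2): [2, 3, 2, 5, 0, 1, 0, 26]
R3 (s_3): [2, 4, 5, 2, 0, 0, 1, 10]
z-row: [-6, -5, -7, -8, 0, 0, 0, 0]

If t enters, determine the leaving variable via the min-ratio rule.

Column t entries and ratios — s_1: 0 ≤ 0, skip; s_2: 26/5 = 26/5; s_3: 10/2 = 5.
Smallest ratio is 5 in the row of s_3, so s_3 leaves.

s_3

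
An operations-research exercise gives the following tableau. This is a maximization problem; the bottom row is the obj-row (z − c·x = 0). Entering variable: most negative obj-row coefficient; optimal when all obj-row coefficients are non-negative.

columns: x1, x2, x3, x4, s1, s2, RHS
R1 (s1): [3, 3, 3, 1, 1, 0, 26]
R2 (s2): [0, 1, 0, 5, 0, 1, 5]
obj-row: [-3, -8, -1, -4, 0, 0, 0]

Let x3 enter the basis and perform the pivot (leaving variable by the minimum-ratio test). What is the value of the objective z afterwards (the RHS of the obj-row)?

Ratio test on column x3 — row 1: 26/3 = 26/3; row 2: entry 0 ≤ 0. Minimum is 26/3 at row 1 (s1 leaves); pivot element 3.
Pivot on row 1; the obj-row RHS becomes 0 − (-1)·(26/3) = 26/3.

26/3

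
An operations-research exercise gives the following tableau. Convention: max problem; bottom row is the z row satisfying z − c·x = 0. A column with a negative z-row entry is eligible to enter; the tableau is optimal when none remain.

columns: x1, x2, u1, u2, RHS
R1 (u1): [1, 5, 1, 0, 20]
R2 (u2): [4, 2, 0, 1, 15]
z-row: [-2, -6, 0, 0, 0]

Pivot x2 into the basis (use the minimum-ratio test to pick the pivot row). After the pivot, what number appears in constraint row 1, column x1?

1/5

Ratio test on column x2 — row 1: 20/5 = 4; row 2: 15/2 = 15/2. Minimum is 4 at row 1 (u1 leaves); pivot element 5.
Divide row 1 by 5; eliminate column x2 from the other rows.
In the new row 1, the x1 entry is the old entry divided by the pivot: 1/5 = 1/5.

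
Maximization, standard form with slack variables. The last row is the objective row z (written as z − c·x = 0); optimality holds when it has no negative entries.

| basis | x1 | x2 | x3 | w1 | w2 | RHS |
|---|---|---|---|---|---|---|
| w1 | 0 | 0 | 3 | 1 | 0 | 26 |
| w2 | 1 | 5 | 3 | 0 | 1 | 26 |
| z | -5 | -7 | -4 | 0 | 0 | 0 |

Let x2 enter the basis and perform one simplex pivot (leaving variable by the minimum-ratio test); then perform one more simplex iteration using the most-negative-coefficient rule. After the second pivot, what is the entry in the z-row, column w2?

Ratio test on column x2 — row 1: entry 0 ≤ 0; row 2: 26/5 = 26/5. Minimum is 26/5 at row 2 (w2 leaves); pivot element 5.
Divide row 2 by 5; eliminate column x2 from the other rows.
Second iteration: most negative z-row entry is -18/5 in column x1, so x1 enters.
Ratio test on column x1 — row 1: entry 0 ≤ 0; row 2: (26/5)/(1/5) = 26. Minimum is 26 at row 2 (x2 leaves); pivot element 1/5.
Divide row 2 by 1/5; eliminate column x1 from the other rows.
After both pivots, the entry at the z-row, column w2 is 5.

5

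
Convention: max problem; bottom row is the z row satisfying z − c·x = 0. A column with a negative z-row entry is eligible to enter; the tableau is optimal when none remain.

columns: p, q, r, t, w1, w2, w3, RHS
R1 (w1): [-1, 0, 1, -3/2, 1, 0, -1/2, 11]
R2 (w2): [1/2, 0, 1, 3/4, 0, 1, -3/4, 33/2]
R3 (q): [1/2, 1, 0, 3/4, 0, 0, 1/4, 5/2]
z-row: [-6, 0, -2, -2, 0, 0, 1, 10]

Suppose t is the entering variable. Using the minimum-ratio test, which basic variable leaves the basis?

Column t entries and ratios — w1: -3/2 ≤ 0, skip; w2: (33/2)/(3/4) = 22; q: (5/2)/(3/4) = 10/3.
Smallest ratio is 10/3 in the row of q, so q leaves.

q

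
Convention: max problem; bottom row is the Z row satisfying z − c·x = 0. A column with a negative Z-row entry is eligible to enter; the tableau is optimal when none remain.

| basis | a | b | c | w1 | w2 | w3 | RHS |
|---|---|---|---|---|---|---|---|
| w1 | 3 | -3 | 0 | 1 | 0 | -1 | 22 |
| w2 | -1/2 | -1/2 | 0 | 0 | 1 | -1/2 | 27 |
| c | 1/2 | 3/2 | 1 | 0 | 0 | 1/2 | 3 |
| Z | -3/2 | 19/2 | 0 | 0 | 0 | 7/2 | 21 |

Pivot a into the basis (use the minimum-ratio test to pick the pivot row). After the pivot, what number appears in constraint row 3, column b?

3

Ratio test on column a — row 1: 22/3 = 22/3; row 2: entry -1/2 ≤ 0; row 3: 3/(1/2) = 6. Minimum is 6 at row 3 (c leaves); pivot element 1/2.
Divide row 3 by 1/2; eliminate column a from the other rows.
In the new row 3, the b entry is the old entry divided by the pivot: (3/2)/(1/2) = 3.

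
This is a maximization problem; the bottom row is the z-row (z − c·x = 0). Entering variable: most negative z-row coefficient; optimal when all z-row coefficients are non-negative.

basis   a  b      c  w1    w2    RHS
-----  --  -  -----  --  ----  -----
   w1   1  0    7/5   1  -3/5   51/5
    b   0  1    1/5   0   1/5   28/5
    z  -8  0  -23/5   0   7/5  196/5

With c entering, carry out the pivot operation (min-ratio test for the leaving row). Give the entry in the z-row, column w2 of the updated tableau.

-4/7

Ratio test on column c — row 1: (51/5)/(7/5) = 51/7; row 2: (28/5)/(1/5) = 28. Minimum is 51/7 at row 1 (w1 leaves); pivot element 7/5.
Divide row 1 by 7/5; eliminate column c from the other rows.
z-row update in column w2: 7/5 − (-23/5)·(-3/7) = -4/7.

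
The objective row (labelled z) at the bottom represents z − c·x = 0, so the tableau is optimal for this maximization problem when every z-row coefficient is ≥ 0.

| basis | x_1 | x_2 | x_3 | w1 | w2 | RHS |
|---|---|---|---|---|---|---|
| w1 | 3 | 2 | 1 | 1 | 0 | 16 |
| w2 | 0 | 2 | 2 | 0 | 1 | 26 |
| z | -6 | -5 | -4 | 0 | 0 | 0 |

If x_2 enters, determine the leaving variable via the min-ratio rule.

Column x_2 entries and ratios — w1: 16/2 = 8; w2: 26/2 = 13.
Smallest ratio is 8 in the row of w1, so w1 leaves.

w1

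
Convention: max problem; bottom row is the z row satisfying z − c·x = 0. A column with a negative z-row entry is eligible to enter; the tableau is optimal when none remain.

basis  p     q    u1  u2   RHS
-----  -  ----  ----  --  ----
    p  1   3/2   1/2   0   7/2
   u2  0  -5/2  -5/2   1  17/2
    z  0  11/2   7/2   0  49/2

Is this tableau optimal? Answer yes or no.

yes

Every z-row coefficient is ≥ 0, so the tableau is optimal.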